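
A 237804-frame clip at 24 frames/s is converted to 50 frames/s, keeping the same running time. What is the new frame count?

Target frames = source frames × (target rate / source rate) = 237804 × (50)/(24) = 237804 × 25/12 = 495425.

495425 frames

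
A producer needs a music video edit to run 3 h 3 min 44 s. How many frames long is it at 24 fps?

3 h 3 min 44 s = 11024 s.
Frames = 11024 × 24 = 264576.

264576 frames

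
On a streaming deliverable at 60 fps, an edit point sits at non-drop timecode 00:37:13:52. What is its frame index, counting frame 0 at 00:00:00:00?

Total seconds to the label: (0 × 3600 + 37 × 60 + 13) = 2233.
Frame index = 2233 × 60 + 52 = 134032.

134032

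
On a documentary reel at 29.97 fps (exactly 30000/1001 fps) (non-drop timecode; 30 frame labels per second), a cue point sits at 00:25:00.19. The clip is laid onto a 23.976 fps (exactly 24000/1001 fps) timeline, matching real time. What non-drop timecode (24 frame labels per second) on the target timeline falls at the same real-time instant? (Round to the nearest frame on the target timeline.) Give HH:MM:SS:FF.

Source frame index: (0×3600 + 25×60 + 0) × 30 + 19 = 45019.
Real time: 45019 / (30000/1001) = 45064019/30000 s.
Target frame: (45064019/30000) × (24000/1001) = 180076/5 ≈ 36015.200 → 36015.
At 24 labels/s: frame 36015 → 00:25:00:15.

00:25:00:15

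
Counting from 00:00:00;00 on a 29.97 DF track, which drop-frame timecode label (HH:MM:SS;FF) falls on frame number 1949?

00:01:05;01

Each 10-minute DF block holds 10 × 60 × 30 − 9 × 2 = 17982 frames. 1949 ÷ 17982 → 0 full blocks, remainder 1949.
Within the partial block the first minute is 1800 frames and each further minute 1798, so 1 further minute boundary passed. Total skipped labels = 18 × 0 + 2 × 1 = 2.
Non-drop label index = 1949 + 2 = 1951; at 30 labels/s that is 00:01:05:01, i.e. DF 00:01:05;01.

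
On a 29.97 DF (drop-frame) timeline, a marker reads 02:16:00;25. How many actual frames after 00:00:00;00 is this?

Complete 10-minute blocks: 13, each 17982 frames → 233766.
Remaining 6 whole minutes in the current block: 1800 + 5 × 1798 = 10790 frames.
Within the current minute: 0 × 30 + 25 − 2 = 23 (labels ;00/;01 skipped at this minute). Total = 233766 + 10790 + 23 = 244579.

244579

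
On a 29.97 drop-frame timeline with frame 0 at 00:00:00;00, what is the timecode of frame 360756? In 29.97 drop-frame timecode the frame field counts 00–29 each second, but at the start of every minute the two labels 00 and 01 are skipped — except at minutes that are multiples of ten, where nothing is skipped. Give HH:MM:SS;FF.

03:20:37;06

Each 10-minute DF block holds 10 × 60 × 30 − 9 × 2 = 17982 frames. 360756 ÷ 17982 → 20 full blocks, remainder 1116.
Within the partial block the first minute is 1800 frames and each further minute 1798, so 0 further minute boundaries passed. Total skipped labels = 18 × 20 + 2 × 0 = 360.
Non-drop label index = 360756 + 360 = 361116; at 30 labels/s that is 03:20:37:06, i.e. DF 03:20:37;06.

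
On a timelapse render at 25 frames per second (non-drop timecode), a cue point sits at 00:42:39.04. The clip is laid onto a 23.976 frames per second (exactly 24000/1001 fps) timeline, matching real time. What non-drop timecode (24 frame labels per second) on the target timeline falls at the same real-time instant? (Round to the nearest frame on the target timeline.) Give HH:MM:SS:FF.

00:42:36:14

Source frame index: (0×3600 + 42×60 + 39) × 25 + 4 = 63979.
Real time: 63979 / (25) = 63979/25 s.
Target frame: (63979/25) × (24000/1001) = 61419840/1001 ≈ 61358.482 → 61358.
At 24 labels/s: frame 61358 → 00:42:36:14.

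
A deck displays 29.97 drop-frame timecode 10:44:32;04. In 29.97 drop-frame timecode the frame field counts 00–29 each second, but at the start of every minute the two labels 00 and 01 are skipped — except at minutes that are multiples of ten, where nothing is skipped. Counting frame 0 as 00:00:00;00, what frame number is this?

Complete 10-minute blocks: 64, each 17982 frames → 1150848.
Remaining 4 whole minutes in the current block: 1800 + 3 × 1798 = 7194 frames.
Within the current minute: 32 × 30 + 4 − 2 = 962 (labels ;00/;01 skipped at this minute). Total = 1150848 + 7194 + 962 = 1159004.

1159004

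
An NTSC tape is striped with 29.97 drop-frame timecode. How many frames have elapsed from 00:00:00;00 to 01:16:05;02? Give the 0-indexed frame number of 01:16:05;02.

136814

As if non-drop at 30 labels/s: (1 × 3600 + 16 × 60 + 5) × 30 + 2 = 136952.
Minute boundaries passed: 76; those not divisible by 10: 76 − 7 = 69; dropped labels = 2 × 69 = 138.
Actual frame index = 136952 − 138 = 136814.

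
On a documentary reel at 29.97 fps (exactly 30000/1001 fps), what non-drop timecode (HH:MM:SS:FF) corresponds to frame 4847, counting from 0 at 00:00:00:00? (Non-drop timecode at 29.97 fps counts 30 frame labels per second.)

4847 ÷ 30 = 161 full seconds, remainder 17 frames.
161 s = 0 h 2 min 41 s.
Timecode: 00:02:41:17.

00:02:41:17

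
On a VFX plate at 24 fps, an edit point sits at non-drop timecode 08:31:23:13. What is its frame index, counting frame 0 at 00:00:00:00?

Total seconds to the label: (8 × 3600 + 31 × 60 + 23) = 30683.
Frame index = 30683 × 24 + 13 = 736405.

736405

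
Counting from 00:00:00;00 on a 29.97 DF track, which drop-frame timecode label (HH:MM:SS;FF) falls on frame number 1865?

Each 10-minute DF block holds 10 × 60 × 30 − 9 × 2 = 17982 frames. 1865 ÷ 17982 → 0 full blocks, remainder 1865.
Within the partial block the first minute is 1800 frames and each further minute 1798, so 1 further minute boundary passed. Total skipped labels = 18 × 0 + 2 × 1 = 2.
Non-drop label index = 1865 + 2 = 1867; at 30 labels/s that is 00:01:02:07, i.e. DF 00:01:02;07.

00:01:02;07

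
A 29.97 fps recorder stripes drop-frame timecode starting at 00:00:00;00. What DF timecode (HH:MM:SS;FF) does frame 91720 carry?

Each 10-minute DF block holds 10 × 60 × 30 − 9 × 2 = 17982 frames. 91720 ÷ 17982 → 5 full blocks, remainder 1810.
Within the partial block the first minute is 1800 frames and each further minute 1798, so 1 further minute boundary passed. Total skipped labels = 18 × 5 + 2 × 1 = 92.
Non-drop label index = 91720 + 92 = 91812; at 30 labels/s that is 00:51:00:12, i.e. DF 00:51:00;12.

00:51:00;12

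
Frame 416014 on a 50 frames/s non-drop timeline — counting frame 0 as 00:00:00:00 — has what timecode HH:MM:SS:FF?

02:18:40:14

416014 ÷ 50 = 8320 full seconds, remainder 14 frames.
8320 s = 2 h 18 min 40 s.
Timecode: 02:18:40:14.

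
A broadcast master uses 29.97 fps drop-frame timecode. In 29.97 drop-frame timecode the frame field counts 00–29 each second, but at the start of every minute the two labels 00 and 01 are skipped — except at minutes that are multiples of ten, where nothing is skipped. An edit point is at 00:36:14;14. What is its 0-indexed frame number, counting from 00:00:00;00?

Complete 10-minute blocks: 3, each 17982 frames → 53946.
Remaining 6 whole minutes in the current block: 1800 + 5 × 1798 = 10790 frames.
Within the current minute: 14 × 30 + 14 − 2 = 432 (labels ;00/;01 skipped at this minute). Total = 53946 + 10790 + 432 = 65168.

65168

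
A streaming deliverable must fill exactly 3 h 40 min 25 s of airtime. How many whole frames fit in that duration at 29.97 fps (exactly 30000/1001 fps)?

396353 frames

3 h 40 min 25 s = 13225 s.
Frames = 13225 × 30000/1001 = 396750000/1001 ≈ 396353.6464.
Complete frames: 396353.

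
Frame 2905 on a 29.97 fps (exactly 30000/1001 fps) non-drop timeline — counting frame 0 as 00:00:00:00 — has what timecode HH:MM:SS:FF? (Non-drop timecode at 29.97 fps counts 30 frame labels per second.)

00:01:36:25

2905 ÷ 30 = 96 full seconds, remainder 25 frames.
96 s = 0 h 1 min 36 s.
Timecode: 00:01:36:25.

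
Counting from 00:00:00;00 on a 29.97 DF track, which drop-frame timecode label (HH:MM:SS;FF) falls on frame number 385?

Ten DF minutes hold 17982 frames, so frame 385 lies in block 0 (frames 0–17981) with 385 frames into that block.
The block's first minute is 1800 frames and the rest 1798 each; 385 frames reaches minute 0, so 0 × 18 + 0 × 2 = 0 labels have been skipped so far.
Adding those back, label number 385 + 0 = 385 at 30 labels/s is 12 s + 25 f = 0 h 0 min 12 s frame 25, i.e. 00:00:12;25.

00:00:12;25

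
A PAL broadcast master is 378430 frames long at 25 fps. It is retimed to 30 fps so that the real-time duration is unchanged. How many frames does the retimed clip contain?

Target frames = source frames × (target rate / source rate) = 378430 × (30)/(25) = 378430 × 6/5 = 454116.

454116 frames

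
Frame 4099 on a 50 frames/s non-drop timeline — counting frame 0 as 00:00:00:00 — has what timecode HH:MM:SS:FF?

4099 ÷ 50 = 81 full seconds, remainder 49 frames.
81 s = 0 h 1 min 21 s.
Timecode: 00:01:21:49.

00:01:21:49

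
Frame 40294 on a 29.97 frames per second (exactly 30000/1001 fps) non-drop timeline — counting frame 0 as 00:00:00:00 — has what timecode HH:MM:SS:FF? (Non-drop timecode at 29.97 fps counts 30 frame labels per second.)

40294 ÷ 30 = 1343 full seconds, remainder 4 frames.
1343 s = 0 h 22 min 23 s.
Timecode: 00:22:23:04.

00:22:23:04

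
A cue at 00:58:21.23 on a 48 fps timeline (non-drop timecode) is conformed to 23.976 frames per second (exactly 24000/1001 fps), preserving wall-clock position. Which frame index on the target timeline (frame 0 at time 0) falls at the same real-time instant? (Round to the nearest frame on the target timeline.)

Source frame index: (0×3600 + 58×60 + 21) × 48 + 23 = 168071.
Real time: 168071 / (48) = 168071/48 s.
Target frame: (168071/48) × (24000/1001) = 84035500/1001 ≈ 83951.548 → 83952.

frame 83952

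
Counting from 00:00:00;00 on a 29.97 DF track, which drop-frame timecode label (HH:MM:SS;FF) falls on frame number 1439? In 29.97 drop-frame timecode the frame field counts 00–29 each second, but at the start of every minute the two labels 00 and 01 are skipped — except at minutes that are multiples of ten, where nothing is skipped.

00:00:47;29

Ten DF minutes hold 17982 frames, so frame 1439 lies in block 0 (frames 0–17981) with 1439 frames into that block.
The block's first minute is 1800 frames and the rest 1798 each; 1439 frames reaches minute 0, so 0 × 18 + 0 × 2 = 0 labels have been skipped so far.
Adding those back, label number 1439 + 0 = 1439 at 30 labels/s is 47 s + 29 f = 0 h 0 min 47 s frame 29, i.e. 00:00:47;29.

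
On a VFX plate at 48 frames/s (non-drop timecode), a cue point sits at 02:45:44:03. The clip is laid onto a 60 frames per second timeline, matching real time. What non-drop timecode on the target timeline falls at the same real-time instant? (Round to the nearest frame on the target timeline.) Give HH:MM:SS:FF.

02:45:44:04

Source frame index: (2×3600 + 45×60 + 44) × 48 + 3 = 477315.
Real time: 477315 / (48) = 159105/16 s.
Target frame: (159105/16) × (60) = 2386575/4 ≈ 596643.750 → 596644.
At 60 labels/s: frame 596644 → 02:45:44:04.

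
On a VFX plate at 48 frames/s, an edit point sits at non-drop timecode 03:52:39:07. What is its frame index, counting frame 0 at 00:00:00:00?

670039

Total seconds to the label: (3 × 3600 + 52 × 60 + 39) = 13959.
Frame index = 13959 × 48 + 7 = 670039.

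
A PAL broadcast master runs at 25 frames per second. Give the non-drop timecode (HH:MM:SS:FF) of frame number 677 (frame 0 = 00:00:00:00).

00:00:27:02

677 ÷ 25 = 27 full seconds, remainder 2 frames.
27 s = 0 h 0 min 27 s.
Timecode: 00:00:27:02.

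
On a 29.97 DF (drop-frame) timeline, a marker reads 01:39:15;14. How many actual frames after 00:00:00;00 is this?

178484

As if non-drop at 30 labels/s: (1 × 3600 + 39 × 60 + 15) × 30 + 14 = 178664.
Minute boundaries passed: 99; those not divisible by 10: 99 − 9 = 90; dropped labels = 2 × 90 = 180.
Actual frame index = 178664 − 180 = 178484.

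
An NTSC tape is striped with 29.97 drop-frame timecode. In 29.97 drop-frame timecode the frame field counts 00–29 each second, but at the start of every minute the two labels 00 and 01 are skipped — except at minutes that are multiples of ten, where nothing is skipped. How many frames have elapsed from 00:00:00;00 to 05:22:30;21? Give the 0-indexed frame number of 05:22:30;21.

Complete 10-minute blocks: 32, each 17982 frames → 575424.
Remaining 2 whole minutes in the current block: 1800 + 1 × 1798 = 3598 frames.
Within the current minute: 30 × 30 + 21 − 2 = 919 (labels ;00/;01 skipped at this minute). Total = 575424 + 3598 + 919 = 579941.

579941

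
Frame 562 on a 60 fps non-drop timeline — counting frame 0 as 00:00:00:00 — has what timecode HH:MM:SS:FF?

00:00:09:22

562 ÷ 60 = 9 full seconds, remainder 22 frames.
9 s = 0 h 0 min 9 s.
Timecode: 00:00:09:22.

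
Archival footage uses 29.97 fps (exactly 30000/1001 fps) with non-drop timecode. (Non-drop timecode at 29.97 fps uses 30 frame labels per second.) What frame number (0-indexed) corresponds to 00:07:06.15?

frame 12795

Total seconds to the label: (0 × 3600 + 7 × 60 + 6) = 426.
Frame index = 426 × 30 + 15 = 12795.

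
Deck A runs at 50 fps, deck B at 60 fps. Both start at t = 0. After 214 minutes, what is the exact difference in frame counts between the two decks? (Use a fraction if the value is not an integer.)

214 min = 12840 s.
A emits 50 × 12840 = 642000 frames; B emits 60 × 12840 = 770400.
Difference = 128400 frames; B is ahead of A.

128400 frames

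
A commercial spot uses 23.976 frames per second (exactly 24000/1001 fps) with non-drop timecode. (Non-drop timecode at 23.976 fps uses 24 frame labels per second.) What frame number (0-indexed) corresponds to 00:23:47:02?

frame 34250

Total seconds to the label: (0 × 3600 + 23 × 60 + 47) = 1427.
Frame index = 1427 × 24 + 2 = 34250.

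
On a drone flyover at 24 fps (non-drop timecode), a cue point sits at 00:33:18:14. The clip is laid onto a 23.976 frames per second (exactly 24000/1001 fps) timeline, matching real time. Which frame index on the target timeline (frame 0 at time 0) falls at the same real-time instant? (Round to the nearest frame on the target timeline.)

Source frame index: (0×3600 + 33×60 + 18) × 24 + 14 = 47966.
Real time: 47966 / (24) = 23983/12 s.
Target frame: (23983/12) × (24000/1001) = 47966000/1001 ≈ 47918.082 → 47918.

frame 47918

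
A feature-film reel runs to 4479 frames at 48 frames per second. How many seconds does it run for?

93.3125 seconds

Running time = 4479 / (48) = 93.3125 s.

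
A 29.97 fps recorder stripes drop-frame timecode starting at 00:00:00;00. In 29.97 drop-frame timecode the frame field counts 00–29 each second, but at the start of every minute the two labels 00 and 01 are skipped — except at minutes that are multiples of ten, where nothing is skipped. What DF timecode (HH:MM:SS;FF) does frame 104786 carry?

00:58:16;12

Ten DF minutes hold 17982 frames, so frame 104786 lies in block 5 (frames 89910–107891) with 14876 frames into that block.
The block's first minute is 1800 frames and the rest 1798 each; 14876 frames reaches minute 8, so 5 × 18 + 8 × 2 = 106 labels have been skipped so far.
Adding those back, label number 104786 + 106 = 104892 at 30 labels/s is 3496 s + 12 f = 0 h 58 min 16 s frame 12, i.e. 00:58:16;12.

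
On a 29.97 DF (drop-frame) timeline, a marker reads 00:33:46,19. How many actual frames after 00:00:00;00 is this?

60739

Complete 10-minute blocks: 3, each 17982 frames → 53946.
Remaining 3 whole minutes in the current block: 1800 + 2 × 1798 = 5396 frames.
Within the current minute: 46 × 30 + 19 − 2 = 1397 (labels ;00/;01 skipped at this minute). Total = 53946 + 5396 + 1397 = 60739.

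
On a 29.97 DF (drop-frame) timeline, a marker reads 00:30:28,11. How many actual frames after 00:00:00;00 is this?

As if non-drop at 30 labels/s: (0 × 3600 + 30 × 60 + 28) × 30 + 11 = 54851.
Minute boundaries passed: 30; those not divisible by 10: 30 − 3 = 27; dropped labels = 2 × 27 = 54.
Actual frame index = 54851 − 54 = 54797.

54797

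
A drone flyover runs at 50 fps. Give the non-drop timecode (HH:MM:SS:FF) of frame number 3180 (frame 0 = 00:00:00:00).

00:01:03:30

3180 ÷ 50 = 63 full seconds, remainder 30 frames.
63 s = 0 h 1 min 3 s.
Timecode: 00:01:03:30.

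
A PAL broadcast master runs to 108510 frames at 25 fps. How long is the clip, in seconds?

Running time = 108510 / (25) = 4340.4 s.

4340.4 seconds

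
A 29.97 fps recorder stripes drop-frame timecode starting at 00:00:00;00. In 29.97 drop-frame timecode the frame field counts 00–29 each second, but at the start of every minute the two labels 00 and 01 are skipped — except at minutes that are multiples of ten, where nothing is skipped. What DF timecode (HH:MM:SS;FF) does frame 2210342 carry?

Each 10-minute DF block holds 10 × 60 × 30 − 9 × 2 = 17982 frames. 2210342 ÷ 17982 → 122 full blocks, remainder 16538.
Within the partial block the first minute is 1800 frames and each further minute 1798, so 9 further minute boundaries passed. Total skipped labels = 18 × 122 + 2 × 9 = 2214.
Non-drop label index = 2210342 + 2214 = 2212556; at 30 labels/s that is 20:29:11:26, i.e. DF 20:29:11;26.

20:29:11;26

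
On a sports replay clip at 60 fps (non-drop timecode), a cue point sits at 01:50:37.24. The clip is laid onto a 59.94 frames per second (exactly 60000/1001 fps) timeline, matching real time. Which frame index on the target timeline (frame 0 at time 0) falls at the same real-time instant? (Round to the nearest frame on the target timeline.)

Source frame index: (1×3600 + 50×60 + 37) × 60 + 24 = 398244.
Real time: 398244 / (60) = 33187/5 s.
Target frame: (33187/5) × (60000/1001) = 5172000/13 ≈ 397846.154 → 397846.

frame 397846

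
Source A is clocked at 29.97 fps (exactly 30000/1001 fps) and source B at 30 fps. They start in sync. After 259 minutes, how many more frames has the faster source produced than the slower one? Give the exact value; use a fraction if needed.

66600/143 frames

259 min = 15540 s.
A emits 30000/1001 × 15540 = 66600000/143 frames; B emits 30 × 15540 = 466200.
Difference = 66600/143 frames (≈ 465.7343); B is ahead of A.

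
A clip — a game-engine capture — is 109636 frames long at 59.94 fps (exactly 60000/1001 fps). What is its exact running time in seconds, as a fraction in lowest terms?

27436409/15000 seconds

Running time = 109636 ÷ (60000/1001) = 109636 × 1001/60000 = 27436409/15000 s.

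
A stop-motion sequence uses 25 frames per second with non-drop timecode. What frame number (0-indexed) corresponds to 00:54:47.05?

82180

Total seconds to the label: (0 × 3600 + 54 × 60 + 47) = 3287.
Frame index = 3287 × 25 + 5 = 82180.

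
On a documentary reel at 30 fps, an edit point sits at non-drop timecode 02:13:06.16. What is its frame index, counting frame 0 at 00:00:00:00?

Total seconds to the label: (2 × 3600 + 13 × 60 + 6) = 7986.
Frame index = 7986 × 30 + 16 = 239596.

frame 239596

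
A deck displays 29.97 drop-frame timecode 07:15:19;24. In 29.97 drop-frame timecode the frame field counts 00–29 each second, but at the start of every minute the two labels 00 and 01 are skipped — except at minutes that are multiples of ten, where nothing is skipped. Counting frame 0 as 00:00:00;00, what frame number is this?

782810

Complete 10-minute blocks: 43, each 17982 frames → 773226.
Remaining 5 whole minutes in the current block: 1800 + 4 × 1798 = 8992 frames.
Within the current minute: 19 × 30 + 24 − 2 = 592 (labels ;00/;01 skipped at this minute). Total = 773226 + 8992 + 592 = 782810.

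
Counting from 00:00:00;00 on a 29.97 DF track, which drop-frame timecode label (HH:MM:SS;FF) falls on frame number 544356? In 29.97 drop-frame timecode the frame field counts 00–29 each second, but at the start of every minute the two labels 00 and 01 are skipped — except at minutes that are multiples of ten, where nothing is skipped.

Each 10-minute DF block holds 10 × 60 × 30 − 9 × 2 = 17982 frames. 544356 ÷ 17982 → 30 full blocks, remainder 4896.
Within the partial block the first minute is 1800 frames and each further minute 1798, so 2 further minute boundaries passed. Total skipped labels = 18 × 30 + 2 × 2 = 544.
Non-drop label index = 544356 + 544 = 544900; at 30 labels/s that is 05:02:43:10, i.e. DF 05:02:43;10.

05:02:43;10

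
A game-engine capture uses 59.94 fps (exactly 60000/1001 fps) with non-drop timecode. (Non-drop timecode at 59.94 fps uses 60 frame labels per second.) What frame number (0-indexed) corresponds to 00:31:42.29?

114149

Total seconds to the label: (0 × 3600 + 31 × 60 + 42) = 1902.
Frame index = 1902 × 60 + 29 = 114149.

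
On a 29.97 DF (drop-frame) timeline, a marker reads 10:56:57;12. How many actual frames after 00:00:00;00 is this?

Complete 10-minute blocks: 65, each 17982 frames → 1168830.
Remaining 6 whole minutes in the current block: 1800 + 5 × 1798 = 10790 frames.
Within the current minute: 57 × 30 + 12 − 2 = 1720 (labels ;00/;01 skipped at this minute). Total = 1168830 + 10790 + 1720 = 1181340.

1181340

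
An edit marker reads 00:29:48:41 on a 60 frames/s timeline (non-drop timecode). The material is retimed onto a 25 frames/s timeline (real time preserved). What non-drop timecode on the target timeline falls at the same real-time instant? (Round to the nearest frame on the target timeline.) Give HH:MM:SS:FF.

00:29:48:17

Source frame index: (0×3600 + 29×60 + 48) × 60 + 41 = 107321.
Real time: 107321 / (60) = 107321/60 s.
Target frame: (107321/60) × (25) = 536605/12 ≈ 44717.083 → 44717.
At 25 labels/s: frame 44717 → 00:29:48:17.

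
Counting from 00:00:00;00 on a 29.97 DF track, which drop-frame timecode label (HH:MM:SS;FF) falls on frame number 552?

00:00:18;12

Each 10-minute DF block holds 10 × 60 × 30 − 9 × 2 = 17982 frames. 552 ÷ 17982 → 0 full blocks, remainder 552.
Within the partial block the first minute is 1800 frames and each further minute 1798, so 0 further minute boundaries passed. Total skipped labels = 18 × 0 + 2 × 0 = 0.
Non-drop label index = 552 + 0 = 552; at 30 labels/s that is 00:00:18:12, i.e. DF 00:00:18;12.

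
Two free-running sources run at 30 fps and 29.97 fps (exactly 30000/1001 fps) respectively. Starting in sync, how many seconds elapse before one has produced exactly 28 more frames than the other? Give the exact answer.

The gap grows by |30000/1001 − 30| = 30/1001 frames per second.
Time for a 28-frame gap: 28 ÷ (30/1001) = 14014/15 s.

14014/15 seconds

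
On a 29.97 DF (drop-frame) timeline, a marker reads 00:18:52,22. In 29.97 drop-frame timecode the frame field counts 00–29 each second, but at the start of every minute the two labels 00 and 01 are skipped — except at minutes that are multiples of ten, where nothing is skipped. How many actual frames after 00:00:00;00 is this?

33948

As if non-drop at 30 labels/s: (0 × 3600 + 18 × 60 + 52) × 30 + 22 = 33982.
Minute boundaries passed: 18; those not divisible by 10: 18 − 1 = 17; dropped labels = 2 × 17 = 34.
Actual frame index = 33982 − 34 = 33948.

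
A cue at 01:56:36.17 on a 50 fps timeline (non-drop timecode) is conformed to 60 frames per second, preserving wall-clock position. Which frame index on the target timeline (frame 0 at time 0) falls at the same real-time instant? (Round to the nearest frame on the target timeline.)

Source frame index: (1×3600 + 56×60 + 36) × 50 + 17 = 349817.
Real time: 349817 / (50) = 349817/50 s.
Target frame: (349817/50) × (60) = 2098902/5 ≈ 419780.400 → 419780.

frame 419780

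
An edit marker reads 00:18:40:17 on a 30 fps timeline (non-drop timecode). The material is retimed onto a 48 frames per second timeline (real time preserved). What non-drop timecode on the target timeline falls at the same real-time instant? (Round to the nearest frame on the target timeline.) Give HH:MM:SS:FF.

00:18:40:27

Source frame index: (0×3600 + 18×60 + 40) × 30 + 17 = 33617.
Real time: 33617 / (30) = 33617/30 s.
Target frame: (33617/30) × (48) = 268936/5 ≈ 53787.200 → 53787.
At 48 labels/s: frame 53787 → 00:18:40:27.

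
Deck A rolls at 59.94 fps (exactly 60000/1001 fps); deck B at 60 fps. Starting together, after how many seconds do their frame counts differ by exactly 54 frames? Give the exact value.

The gap grows by |60 − 60000/1001| = 60/1001 frames per second.
Time for a 54-frame gap: 54 ÷ (60/1001) = 900.9 s.

900.9 seconds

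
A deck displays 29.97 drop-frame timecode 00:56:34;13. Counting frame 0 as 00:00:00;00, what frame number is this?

101731

Complete 10-minute blocks: 5, each 17982 frames → 89910.
Remaining 6 whole minutes in the current block: 1800 + 5 × 1798 = 10790 frames.
Within the current minute: 34 × 30 + 13 − 2 = 1031 (labels ;00/;01 skipped at this minute). Total = 89910 + 10790 + 1031 = 101731.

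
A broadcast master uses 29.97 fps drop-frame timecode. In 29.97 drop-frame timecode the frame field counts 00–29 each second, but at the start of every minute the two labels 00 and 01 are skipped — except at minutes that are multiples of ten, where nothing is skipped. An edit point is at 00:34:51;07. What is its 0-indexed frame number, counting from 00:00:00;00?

As if non-drop at 30 labels/s: (0 × 3600 + 34 × 60 + 51) × 30 + 7 = 62737.
Minute boundaries passed: 34; those not divisible by 10: 34 − 3 = 31; dropped labels = 2 × 31 = 62.
Actual frame index = 62737 − 62 = 62675.

62675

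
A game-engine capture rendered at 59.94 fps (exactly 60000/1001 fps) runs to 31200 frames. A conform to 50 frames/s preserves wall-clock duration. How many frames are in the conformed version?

Target frames = source frames × (target rate / source rate) = 31200 × (50)/(60000/1001) = 31200 × 1001/1200 = 26026.

26026 frames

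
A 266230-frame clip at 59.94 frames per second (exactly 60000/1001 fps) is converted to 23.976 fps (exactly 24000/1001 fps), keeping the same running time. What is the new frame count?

Target frames = source frames × (target rate / source rate) = 266230 × (24000/1001)/(60000/1001) = 266230 × 2/5 = 106492.

106492 frames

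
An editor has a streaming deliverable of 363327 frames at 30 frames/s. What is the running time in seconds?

Running time = 363327 / (30) = 12110.9 s.

12110.9 seconds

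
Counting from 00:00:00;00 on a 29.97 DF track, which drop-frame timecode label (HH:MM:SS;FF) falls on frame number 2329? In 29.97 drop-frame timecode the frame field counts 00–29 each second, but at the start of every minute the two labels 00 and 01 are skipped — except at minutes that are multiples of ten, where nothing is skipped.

Each 10-minute DF block holds 10 × 60 × 30 − 9 × 2 = 17982 frames. 2329 ÷ 17982 → 0 full blocks, remainder 2329.
Within the partial block the first minute is 1800 frames and each further minute 1798, so 1 further minute boundary passed. Total skipped labels = 18 × 0 + 2 × 1 = 2.
Non-drop label index = 2329 + 2 = 2331; at 30 labels/s that is 00:01:17:21, i.e. DF 00:01:17;21.

00:01:17;21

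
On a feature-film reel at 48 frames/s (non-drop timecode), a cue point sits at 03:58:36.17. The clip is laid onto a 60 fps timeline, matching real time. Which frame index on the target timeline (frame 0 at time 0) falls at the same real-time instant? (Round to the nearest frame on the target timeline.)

frame 858981

Source frame index: (3×3600 + 58×60 + 36) × 48 + 17 = 687185.
Real time: 687185 / (48) = 687185/48 s.
Target frame: (687185/48) × (60) = 3435925/4 ≈ 858981.250 → 858981.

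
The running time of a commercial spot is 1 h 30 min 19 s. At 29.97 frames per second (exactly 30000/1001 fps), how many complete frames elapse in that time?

162407 frames

1 h 30 min 19 s = 5419 s.
Frames = 5419 × 30000/1001 = 162570000/1001 ≈ 162407.5924.
Complete frames: 162407.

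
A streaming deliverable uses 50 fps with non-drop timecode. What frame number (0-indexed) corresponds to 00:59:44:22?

frame 179222

Total seconds to the label: (0 × 3600 + 59 × 60 + 44) = 3584.
Frame index = 3584 × 50 + 22 = 179222.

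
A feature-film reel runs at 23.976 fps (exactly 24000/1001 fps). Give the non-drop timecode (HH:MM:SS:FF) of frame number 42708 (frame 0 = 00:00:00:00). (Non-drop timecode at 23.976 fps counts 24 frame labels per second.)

42708 ÷ 24 = 1779 full seconds, remainder 12 frames.
1779 s = 0 h 29 min 39 s.
Timecode: 00:29:39:12.

00:29:39:12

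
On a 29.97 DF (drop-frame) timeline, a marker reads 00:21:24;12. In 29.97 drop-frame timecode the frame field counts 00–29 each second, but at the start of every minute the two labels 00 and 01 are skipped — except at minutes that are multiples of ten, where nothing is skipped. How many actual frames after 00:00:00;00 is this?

As if non-drop at 30 labels/s: (0 × 3600 + 21 × 60 + 24) × 30 + 12 = 38532.
Minute boundaries passed: 21; those not divisible by 10: 21 − 2 = 19; dropped labels = 2 × 19 = 38.
Actual frame index = 38532 − 38 = 38494.

38494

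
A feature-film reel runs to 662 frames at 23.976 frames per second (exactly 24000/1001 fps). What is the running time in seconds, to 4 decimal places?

27.6109 seconds

Running time = 662 × 1001/24000 = 331331/12000 s ≈ 27.6109 s.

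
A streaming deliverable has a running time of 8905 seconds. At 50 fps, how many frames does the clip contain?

445250 frames

Frames = 8905 × 50 = 445250.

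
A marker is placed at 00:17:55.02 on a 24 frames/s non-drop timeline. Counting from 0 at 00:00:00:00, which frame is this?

Total seconds to the label: (0 × 3600 + 17 × 60 + 55) = 1075.
Frame index = 1075 × 24 + 2 = 25802.

frame 25802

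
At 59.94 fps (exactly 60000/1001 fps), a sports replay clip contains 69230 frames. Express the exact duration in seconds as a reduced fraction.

6929923/6000 seconds

Running time = 69230 ÷ (60000/1001) = 69230 × 1001/60000 = 6929923/6000 s.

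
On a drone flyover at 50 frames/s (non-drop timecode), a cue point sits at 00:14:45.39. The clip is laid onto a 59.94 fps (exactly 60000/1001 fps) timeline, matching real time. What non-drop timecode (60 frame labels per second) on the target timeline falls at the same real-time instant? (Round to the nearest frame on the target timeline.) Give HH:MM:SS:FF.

00:14:44:54

Source frame index: (0×3600 + 14×60 + 45) × 50 + 39 = 44289.
Real time: 44289 / (50) = 44289/50 s.
Target frame: (44289/50) × (60000/1001) = 7592400/143 ≈ 53093.706 → 53094.
At 60 labels/s: frame 53094 → 00:14:44:54.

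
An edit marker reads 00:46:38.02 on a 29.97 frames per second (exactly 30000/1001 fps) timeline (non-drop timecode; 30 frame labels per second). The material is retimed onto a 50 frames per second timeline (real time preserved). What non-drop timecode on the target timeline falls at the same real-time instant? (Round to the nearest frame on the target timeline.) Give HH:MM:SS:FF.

00:46:40:43

Source frame index: (0×3600 + 46×60 + 38) × 30 + 2 = 83942.
Real time: 83942 / (30000/1001) = 42012971/15000 s.
Target frame: (42012971/15000) × (50) = 42012971/300 ≈ 140043.237 → 140043.
At 50 labels/s: frame 140043 → 00:46:40:43.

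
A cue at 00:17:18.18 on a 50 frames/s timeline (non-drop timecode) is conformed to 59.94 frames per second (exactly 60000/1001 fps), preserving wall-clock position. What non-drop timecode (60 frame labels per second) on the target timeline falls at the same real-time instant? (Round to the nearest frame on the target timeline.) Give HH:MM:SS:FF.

Source frame index: (0×3600 + 17×60 + 18) × 50 + 18 = 51918.
Real time: 51918 / (50) = 25959/25 s.
Target frame: (25959/25) × (60000/1001) = 62301600/1001 ≈ 62239.361 → 62239.
At 60 labels/s: frame 62239 → 00:17:17:19.

00:17:17:19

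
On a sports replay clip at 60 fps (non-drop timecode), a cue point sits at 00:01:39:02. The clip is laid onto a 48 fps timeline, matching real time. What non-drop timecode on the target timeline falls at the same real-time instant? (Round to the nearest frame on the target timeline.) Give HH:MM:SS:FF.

00:01:39:02

Source frame index: (0×3600 + 1×60 + 39) × 60 + 2 = 5942.
Real time: 5942 / (60) = 2971/30 s.
Target frame: (2971/30) × (48) = 23768/5 ≈ 4753.600 → 4754.
At 48 labels/s: frame 4754 → 00:01:39:02.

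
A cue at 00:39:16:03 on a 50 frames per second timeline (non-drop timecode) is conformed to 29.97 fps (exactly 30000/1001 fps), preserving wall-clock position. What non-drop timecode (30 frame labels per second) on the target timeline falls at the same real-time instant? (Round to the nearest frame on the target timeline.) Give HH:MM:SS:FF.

00:39:13:21

Source frame index: (0×3600 + 39×60 + 16) × 50 + 3 = 117803.
Real time: 117803 / (50) = 117803/50 s.
Target frame: (117803/50) × (30000/1001) = 10097400/143 ≈ 70611.189 → 70611.
At 30 labels/s: frame 70611 → 00:39:13:21.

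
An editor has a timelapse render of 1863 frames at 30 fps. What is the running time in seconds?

62.1 seconds

Running time = 1863 / (30) = 62.1 s.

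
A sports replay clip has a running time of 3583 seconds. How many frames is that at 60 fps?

214980 frames

Frames = 3583 × 60 = 214980.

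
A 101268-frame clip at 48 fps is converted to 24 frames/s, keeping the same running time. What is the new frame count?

50634 frames

Target frames = source frames × (target rate / source rate) = 101268 × (24)/(48) = 101268 × 1/2 = 50634.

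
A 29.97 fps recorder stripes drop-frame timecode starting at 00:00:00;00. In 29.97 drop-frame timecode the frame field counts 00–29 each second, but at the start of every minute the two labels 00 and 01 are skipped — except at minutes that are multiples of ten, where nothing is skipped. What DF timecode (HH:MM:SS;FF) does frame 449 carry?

Each 10-minute DF block holds 10 × 60 × 30 − 9 × 2 = 17982 frames. 449 ÷ 17982 → 0 full blocks, remainder 449.
Within the partial block the first minute is 1800 frames and each further minute 1798, so 0 further minute boundaries passed. Total skipped labels = 18 × 0 + 2 × 0 = 0.
Non-drop label index = 449 + 0 = 449; at 30 labels/s that is 00:00:14:29, i.e. DF 00:00:14;29.

00:00:14;29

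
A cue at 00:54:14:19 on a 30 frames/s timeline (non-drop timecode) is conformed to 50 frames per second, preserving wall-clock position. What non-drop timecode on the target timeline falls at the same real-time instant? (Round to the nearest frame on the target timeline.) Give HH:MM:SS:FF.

00:54:14:32

Source frame index: (0×3600 + 54×60 + 14) × 30 + 19 = 97639.
Real time: 97639 / (30) = 97639/30 s.
Target frame: (97639/30) × (50) = 488195/3 ≈ 162731.667 → 162732.
At 50 labels/s: frame 162732 → 00:54:14:32.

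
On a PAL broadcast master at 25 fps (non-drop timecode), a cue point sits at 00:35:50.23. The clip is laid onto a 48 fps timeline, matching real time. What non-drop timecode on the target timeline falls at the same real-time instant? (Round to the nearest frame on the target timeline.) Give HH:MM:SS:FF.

Source frame index: (0×3600 + 35×60 + 50) × 25 + 23 = 53773.
Real time: 53773 / (25) = 53773/25 s.
Target frame: (53773/25) × (48) = 2581104/25 ≈ 103244.160 → 103244.
At 48 labels/s: frame 103244 → 00:35:50:44.

00:35:50:44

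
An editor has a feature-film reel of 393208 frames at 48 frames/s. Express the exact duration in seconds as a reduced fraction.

Running time = 393208 ÷ (48) = 393208 × 1/48 = 49151/6 s.

49151/6 seconds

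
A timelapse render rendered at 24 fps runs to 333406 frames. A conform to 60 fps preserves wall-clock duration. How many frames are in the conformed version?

Target frames = source frames × (target rate / source rate) = 333406 × (60)/(24) = 333406 × 5/2 = 833515.

833515 frames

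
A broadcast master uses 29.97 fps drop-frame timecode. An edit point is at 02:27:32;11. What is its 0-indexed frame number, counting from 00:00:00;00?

Complete 10-minute blocks: 14, each 17982 frames → 251748.
Remaining 7 whole minutes in the current block: 1800 + 6 × 1798 = 12588 frames.
Within the current minute: 32 × 30 + 11 − 2 = 969 (labels ;00/;01 skipped at this minute). Total = 251748 + 12588 + 969 = 265305.

265305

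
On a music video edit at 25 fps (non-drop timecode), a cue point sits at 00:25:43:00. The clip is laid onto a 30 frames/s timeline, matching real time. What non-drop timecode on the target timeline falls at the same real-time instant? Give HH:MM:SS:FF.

00:25:43:00

Source frame index: (0×3600 + 25×60 + 43) × 25 + 0 = 38575.
Real time: 38575 / (25) = 1543 s.
Target frame: (1543) × (30) = 46290.
At 30 labels/s: frame 46290 → 00:25:43:00.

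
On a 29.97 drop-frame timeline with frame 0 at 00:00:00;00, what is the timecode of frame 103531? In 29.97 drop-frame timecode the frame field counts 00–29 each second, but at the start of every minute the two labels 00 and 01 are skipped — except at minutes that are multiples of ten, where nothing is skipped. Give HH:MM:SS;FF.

Each 10-minute DF block holds 10 × 60 × 30 − 9 × 2 = 17982 frames. 103531 ÷ 17982 → 5 full blocks, remainder 13621.
Within the partial block the first minute is 1800 frames and each further minute 1798, so 7 further minute boundaries passed. Total skipped labels = 18 × 5 + 2 × 7 = 104.
Non-drop label index = 103531 + 104 = 103635; at 30 labels/s that is 00:57:34:15, i.e. DF 00:57:34;15.

00:57:34;15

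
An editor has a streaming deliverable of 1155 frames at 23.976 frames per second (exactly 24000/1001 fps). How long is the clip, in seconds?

Running time = 1155 / (24000/1001) = 48.173125 s.

48.173125 seconds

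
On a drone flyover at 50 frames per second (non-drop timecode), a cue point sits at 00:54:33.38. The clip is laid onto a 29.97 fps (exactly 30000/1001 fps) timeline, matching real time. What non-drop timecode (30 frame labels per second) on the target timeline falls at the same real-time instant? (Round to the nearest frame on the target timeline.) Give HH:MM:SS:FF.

Source frame index: (0×3600 + 54×60 + 33) × 50 + 38 = 163688.
Real time: 163688 / (50) = 81844/25 s.
Target frame: (81844/25) × (30000/1001) = 14030400/143 ≈ 98114.685 → 98115.
At 30 labels/s: frame 98115 → 00:54:30:15.

00:54:30:15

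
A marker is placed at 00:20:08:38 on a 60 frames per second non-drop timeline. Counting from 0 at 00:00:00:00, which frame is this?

frame 72518

Total seconds to the label: (0 × 3600 + 20 × 60 + 8) = 1208.
Frame index = 1208 × 60 + 38 = 72518.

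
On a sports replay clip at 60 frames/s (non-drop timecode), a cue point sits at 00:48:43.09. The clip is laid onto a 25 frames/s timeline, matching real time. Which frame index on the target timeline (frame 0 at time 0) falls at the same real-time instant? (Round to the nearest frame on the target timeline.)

Source frame index: (0×3600 + 48×60 + 43) × 60 + 9 = 175389.
Real time: 175389 / (60) = 58463/20 s.
Target frame: (58463/20) × (25) = 292315/4 ≈ 73078.750 → 73079.

frame 73079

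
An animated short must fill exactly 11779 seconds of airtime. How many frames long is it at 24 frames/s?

282696 frames

Frames = 11779 × 24 = 282696.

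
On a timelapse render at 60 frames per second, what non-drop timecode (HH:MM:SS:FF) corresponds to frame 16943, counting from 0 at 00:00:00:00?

16943 ÷ 60 = 282 full seconds, remainder 23 frames.
282 s = 0 h 4 min 42 s.
Timecode: 00:04:42:23.

00:04:42:23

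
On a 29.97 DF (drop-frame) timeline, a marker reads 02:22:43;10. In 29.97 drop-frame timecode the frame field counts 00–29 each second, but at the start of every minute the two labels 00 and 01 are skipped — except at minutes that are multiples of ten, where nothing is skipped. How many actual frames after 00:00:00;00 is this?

256644

As if non-drop at 30 labels/s: (2 × 3600 + 22 × 60 + 43) × 30 + 10 = 256900.
Minute boundaries passed: 142; those not divisible by 10: 142 − 14 = 128; dropped labels = 2 × 128 = 256.
Actual frame index = 256900 − 256 = 256644.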